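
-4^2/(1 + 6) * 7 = -16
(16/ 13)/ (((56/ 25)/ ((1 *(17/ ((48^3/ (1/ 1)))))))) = 0.00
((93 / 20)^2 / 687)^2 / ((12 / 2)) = 2770563 / 16781120000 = 0.00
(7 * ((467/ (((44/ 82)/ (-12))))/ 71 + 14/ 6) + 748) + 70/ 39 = -8027287/ 30459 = -263.54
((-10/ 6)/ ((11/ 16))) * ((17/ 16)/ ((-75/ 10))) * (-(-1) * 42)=14.42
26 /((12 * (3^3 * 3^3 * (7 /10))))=0.00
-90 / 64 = -45 / 32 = -1.41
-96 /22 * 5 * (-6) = 1440 /11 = 130.91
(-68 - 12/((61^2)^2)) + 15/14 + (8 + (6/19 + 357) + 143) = 1625626342777/3682993706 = 441.39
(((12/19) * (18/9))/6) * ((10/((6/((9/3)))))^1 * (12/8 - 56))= -1090/19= -57.37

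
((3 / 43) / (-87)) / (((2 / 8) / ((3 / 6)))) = -2 / 1247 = -0.00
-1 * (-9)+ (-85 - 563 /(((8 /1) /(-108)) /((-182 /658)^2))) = 505.48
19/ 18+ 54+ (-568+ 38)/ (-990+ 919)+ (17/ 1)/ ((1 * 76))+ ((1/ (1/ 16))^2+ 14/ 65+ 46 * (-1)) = 272.96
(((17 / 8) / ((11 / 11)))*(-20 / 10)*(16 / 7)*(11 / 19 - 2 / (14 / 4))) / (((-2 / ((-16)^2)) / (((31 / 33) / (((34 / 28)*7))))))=31744 / 30723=1.03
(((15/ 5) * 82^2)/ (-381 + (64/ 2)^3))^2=406909584/ 1048917769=0.39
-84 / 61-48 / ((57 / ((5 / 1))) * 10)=-2084 / 1159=-1.80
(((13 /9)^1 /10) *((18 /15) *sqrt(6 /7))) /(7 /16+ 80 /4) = 208 *sqrt(42) /171675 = 0.01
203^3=8365427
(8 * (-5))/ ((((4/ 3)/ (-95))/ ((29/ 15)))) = 5510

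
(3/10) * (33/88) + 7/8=79/80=0.99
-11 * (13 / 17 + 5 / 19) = -3652 / 323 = -11.31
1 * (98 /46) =49 /23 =2.13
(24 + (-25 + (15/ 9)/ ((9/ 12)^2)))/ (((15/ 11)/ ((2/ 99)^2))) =212/ 360855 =0.00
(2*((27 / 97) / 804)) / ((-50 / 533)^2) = 0.08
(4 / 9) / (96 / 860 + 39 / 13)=860 / 6021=0.14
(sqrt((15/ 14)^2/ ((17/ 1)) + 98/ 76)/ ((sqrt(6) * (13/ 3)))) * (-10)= -5 * sqrt(166491642)/ 58786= -1.10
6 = 6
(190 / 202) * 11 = 1045 / 101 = 10.35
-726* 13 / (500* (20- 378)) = 0.05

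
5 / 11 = 0.45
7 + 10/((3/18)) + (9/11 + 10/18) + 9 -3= 7363/99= 74.37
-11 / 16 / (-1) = 11 / 16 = 0.69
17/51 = 1/3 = 0.33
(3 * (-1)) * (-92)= 276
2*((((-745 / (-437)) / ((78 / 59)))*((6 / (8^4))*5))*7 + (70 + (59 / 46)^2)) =38379521503 / 267597824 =143.42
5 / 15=1 / 3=0.33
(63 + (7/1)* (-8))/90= 7/90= 0.08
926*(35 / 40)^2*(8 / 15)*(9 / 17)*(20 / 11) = 68061 / 187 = 363.96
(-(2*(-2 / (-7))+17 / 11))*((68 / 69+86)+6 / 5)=-4959112 / 26565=-186.68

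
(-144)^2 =20736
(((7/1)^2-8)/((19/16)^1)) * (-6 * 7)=-1450.11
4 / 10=2 / 5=0.40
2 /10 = 1 /5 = 0.20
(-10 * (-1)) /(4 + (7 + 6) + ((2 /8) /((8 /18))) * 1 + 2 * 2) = 32 /69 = 0.46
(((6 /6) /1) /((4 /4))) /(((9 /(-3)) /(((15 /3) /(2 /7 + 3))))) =-35 /69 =-0.51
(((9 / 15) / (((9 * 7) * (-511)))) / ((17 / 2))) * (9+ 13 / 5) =-116 / 4560675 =-0.00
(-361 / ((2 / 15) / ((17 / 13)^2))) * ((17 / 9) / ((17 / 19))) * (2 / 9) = -9911255 / 4563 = -2172.09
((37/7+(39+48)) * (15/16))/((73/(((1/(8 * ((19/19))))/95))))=51/32704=0.00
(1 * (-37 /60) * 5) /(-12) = 37 /144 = 0.26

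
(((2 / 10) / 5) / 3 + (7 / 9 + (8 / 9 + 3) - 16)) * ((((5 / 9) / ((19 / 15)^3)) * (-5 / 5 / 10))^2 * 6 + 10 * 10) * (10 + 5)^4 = -5392405416830625 / 94091762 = -57310069.47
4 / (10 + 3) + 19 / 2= 255 / 26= 9.81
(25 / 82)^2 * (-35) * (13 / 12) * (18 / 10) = -170625 / 26896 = -6.34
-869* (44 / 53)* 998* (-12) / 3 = 152638112 / 53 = 2879964.38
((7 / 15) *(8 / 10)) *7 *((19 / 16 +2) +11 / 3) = 16121 / 900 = 17.91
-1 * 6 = -6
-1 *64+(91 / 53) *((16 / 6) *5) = -6536 / 159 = -41.11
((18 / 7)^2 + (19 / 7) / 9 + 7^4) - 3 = 1060567 / 441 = 2404.91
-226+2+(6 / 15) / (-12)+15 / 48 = -53693 / 240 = -223.72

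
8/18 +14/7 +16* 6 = 886/9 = 98.44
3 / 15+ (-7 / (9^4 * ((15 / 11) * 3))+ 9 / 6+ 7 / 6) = 846292 / 295245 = 2.87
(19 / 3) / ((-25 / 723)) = -4579 / 25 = -183.16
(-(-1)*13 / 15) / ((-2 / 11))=-4.77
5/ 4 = 1.25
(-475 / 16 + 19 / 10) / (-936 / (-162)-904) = 20007 / 646720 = 0.03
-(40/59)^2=-1600/3481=-0.46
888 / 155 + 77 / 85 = 17483 / 2635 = 6.63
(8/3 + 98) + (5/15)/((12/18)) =607/6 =101.17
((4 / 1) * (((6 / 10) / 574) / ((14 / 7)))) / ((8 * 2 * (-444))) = -1 / 3398080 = -0.00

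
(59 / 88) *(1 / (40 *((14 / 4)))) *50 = 0.24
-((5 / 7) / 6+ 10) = -425 / 42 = -10.12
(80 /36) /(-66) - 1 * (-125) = 37115 /297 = 124.97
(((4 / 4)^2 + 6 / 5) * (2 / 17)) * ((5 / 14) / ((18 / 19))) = 209 / 2142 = 0.10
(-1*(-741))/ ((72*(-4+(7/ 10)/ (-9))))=-3705/ 1468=-2.52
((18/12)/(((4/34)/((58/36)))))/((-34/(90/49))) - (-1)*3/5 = -0.51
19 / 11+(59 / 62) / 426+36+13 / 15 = 18689039 / 484220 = 38.60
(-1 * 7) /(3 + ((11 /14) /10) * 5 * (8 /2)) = -49 /32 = -1.53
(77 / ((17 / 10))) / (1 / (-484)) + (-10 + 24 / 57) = -7084014 / 323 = -21931.93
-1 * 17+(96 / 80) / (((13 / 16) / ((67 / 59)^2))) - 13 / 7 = -16.95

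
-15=-15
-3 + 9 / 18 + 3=1 / 2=0.50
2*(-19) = -38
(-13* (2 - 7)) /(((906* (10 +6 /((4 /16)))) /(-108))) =-585 /2567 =-0.23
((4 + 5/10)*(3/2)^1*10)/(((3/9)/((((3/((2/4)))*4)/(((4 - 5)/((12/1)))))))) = -58320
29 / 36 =0.81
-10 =-10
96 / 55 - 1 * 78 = -76.25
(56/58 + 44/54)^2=1943236/613089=3.17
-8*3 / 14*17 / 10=-102 / 35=-2.91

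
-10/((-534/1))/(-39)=-5/10413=-0.00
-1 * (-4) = 4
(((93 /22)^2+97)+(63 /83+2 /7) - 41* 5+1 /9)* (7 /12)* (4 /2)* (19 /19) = -225179371 /2169288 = -103.80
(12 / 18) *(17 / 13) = 34 / 39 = 0.87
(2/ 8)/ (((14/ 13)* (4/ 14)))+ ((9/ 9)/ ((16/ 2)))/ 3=41/ 48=0.85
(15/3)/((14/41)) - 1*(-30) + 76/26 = 8657/182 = 47.57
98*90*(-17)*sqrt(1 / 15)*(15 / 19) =-149940*sqrt(15) / 19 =-30563.95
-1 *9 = -9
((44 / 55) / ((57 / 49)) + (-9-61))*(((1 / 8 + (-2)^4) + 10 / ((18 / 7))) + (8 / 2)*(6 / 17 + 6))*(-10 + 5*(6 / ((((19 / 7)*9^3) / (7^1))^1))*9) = 7494569992 / 263169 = 28478.16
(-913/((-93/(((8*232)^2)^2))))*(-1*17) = -184175385028591616/93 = -1980380484178404.47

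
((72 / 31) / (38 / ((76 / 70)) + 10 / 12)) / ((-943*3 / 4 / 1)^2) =768 / 5926844585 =0.00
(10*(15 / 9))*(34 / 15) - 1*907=-7823 / 9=-869.22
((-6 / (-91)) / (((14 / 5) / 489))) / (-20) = -1467 / 2548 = -0.58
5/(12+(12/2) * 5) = 5/42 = 0.12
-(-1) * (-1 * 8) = -8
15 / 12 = 5 / 4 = 1.25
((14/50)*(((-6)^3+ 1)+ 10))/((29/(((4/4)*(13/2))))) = -3731/290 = -12.87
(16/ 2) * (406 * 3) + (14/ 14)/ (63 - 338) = 2679599/ 275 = 9744.00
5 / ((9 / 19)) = 95 / 9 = 10.56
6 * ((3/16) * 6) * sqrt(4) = 27/2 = 13.50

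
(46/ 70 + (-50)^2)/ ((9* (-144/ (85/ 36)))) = -1487891/ 326592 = -4.56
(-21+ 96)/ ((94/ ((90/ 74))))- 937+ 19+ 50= -3015529/ 3478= -867.03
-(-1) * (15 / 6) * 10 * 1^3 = 25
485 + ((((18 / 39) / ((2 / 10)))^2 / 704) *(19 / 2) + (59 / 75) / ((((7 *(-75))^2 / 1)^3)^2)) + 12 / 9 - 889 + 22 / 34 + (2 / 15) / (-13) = -13366936086665664009735089242458343446192911 / 33254559065201570824098587036132812500000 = -401.96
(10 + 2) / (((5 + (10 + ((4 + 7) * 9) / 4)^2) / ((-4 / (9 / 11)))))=-2816 / 58203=-0.05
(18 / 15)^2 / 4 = 9 / 25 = 0.36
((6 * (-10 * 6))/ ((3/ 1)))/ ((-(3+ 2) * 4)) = 6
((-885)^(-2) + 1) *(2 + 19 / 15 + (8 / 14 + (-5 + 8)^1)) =562356268 / 82238625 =6.84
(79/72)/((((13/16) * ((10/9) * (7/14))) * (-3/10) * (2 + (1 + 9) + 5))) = -316/663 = -0.48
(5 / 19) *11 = 55 / 19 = 2.89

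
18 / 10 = 9 / 5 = 1.80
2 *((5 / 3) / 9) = 10 / 27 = 0.37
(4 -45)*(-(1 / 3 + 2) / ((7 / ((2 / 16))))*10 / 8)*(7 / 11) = 1435 / 1056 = 1.36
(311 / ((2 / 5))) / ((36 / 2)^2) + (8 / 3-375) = -239717 / 648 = -369.93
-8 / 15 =-0.53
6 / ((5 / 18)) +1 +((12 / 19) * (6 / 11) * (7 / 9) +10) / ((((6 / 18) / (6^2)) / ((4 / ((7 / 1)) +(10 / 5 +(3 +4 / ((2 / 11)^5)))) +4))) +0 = 22335079.40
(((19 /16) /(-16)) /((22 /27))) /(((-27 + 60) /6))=-513 /30976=-0.02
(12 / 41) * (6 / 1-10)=-48 / 41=-1.17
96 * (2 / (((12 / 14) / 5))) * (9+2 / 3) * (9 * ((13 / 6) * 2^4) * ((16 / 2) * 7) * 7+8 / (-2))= 3972304000 / 3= 1324101333.33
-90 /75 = -1.20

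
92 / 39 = 2.36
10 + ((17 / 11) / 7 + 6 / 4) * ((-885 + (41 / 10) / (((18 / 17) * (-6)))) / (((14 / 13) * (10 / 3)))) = -643503233 / 1552320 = -414.54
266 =266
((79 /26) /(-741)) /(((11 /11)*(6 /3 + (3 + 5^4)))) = -79 /12137580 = -0.00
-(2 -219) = 217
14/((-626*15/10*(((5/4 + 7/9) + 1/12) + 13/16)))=-672/131773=-0.01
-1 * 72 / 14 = -36 / 7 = -5.14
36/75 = 12/25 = 0.48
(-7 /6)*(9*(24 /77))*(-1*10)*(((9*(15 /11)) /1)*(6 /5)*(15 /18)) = 48600 /121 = 401.65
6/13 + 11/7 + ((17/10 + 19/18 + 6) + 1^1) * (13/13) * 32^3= 1309057157/4095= 319672.08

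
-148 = -148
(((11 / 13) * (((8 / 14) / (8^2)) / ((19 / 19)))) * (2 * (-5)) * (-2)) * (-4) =-55 / 91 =-0.60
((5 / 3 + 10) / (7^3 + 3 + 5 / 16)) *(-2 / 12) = -280 / 49869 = -0.01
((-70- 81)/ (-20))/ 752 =151/ 15040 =0.01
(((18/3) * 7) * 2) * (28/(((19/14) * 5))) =32928/95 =346.61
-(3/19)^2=-9/361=-0.02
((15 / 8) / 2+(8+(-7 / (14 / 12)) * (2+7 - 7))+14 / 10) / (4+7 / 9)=-1197 / 3440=-0.35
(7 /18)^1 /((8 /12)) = 7 /12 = 0.58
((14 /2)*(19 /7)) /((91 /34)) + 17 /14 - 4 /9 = 7.87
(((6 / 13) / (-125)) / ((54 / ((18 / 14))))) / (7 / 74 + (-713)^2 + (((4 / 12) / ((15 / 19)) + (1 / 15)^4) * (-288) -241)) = -3330 / 19242650791637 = -0.00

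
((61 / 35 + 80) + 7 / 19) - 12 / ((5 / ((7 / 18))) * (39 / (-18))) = 713576 / 8645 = 82.54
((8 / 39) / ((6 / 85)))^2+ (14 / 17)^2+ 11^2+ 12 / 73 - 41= 25785895504 / 288796833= 89.29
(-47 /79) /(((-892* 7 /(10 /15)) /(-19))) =-893 /739914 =-0.00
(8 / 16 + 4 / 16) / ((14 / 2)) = 3 / 28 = 0.11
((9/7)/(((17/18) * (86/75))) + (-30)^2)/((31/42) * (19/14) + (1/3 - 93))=-387355500/39400169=-9.83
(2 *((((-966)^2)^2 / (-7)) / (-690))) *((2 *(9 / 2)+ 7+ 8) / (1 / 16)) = 692297238528 / 5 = 138459447705.60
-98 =-98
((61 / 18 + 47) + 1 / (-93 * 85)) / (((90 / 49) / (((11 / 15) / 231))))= 16729573 / 192091500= 0.09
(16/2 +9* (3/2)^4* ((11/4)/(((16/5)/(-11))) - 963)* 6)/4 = -136108223/2048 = -66459.09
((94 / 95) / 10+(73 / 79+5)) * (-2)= -452026 / 37525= -12.05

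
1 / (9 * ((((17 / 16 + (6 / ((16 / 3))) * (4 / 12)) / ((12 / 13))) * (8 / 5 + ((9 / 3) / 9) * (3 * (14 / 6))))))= 320 / 17641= 0.02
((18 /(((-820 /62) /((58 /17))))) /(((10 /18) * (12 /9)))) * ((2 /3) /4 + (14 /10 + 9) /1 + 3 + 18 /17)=-543156921 /5924500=-91.68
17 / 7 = 2.43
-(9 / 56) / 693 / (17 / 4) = -1 / 18326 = -0.00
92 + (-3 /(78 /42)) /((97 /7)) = 115865 /1261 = 91.88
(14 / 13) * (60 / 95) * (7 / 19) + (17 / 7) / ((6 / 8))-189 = -18282697 / 98553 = -185.51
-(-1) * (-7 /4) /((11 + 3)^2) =-1 /112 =-0.01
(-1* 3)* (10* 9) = -270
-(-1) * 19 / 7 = 19 / 7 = 2.71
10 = 10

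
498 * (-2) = -996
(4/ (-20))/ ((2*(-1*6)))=1/ 60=0.02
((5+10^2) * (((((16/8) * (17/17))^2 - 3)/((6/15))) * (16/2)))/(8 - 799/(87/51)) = -60900/13351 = -4.56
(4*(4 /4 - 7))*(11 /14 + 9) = -1644 /7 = -234.86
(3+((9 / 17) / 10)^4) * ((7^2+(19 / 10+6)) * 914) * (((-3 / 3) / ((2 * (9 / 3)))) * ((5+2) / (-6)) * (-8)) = -1520279114355197 / 6264075000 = -242698.10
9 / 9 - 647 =-646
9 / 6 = 3 / 2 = 1.50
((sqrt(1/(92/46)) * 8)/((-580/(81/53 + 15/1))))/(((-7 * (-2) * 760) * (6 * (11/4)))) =-73 * sqrt(2)/112431550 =-0.00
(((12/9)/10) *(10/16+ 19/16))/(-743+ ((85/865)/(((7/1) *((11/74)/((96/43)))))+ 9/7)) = -16611287/50968248000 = -0.00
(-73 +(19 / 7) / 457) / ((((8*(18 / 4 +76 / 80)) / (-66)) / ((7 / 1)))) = 38528820 / 49813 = 773.47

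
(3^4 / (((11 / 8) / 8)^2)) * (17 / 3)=1880064 / 121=15537.72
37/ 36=1.03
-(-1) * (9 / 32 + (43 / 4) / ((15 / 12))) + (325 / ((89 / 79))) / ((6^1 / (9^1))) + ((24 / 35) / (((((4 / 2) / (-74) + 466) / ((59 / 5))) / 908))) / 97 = 122739889034061 / 277837565600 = 441.77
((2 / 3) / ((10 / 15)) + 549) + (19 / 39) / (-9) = 193031 / 351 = 549.95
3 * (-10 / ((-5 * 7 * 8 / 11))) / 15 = 11 / 140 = 0.08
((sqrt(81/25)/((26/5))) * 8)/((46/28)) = 504/299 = 1.69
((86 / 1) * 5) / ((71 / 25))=10750 / 71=151.41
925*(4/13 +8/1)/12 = 8325/13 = 640.38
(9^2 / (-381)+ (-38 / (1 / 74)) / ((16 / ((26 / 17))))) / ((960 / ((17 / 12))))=-1161571 / 2926080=-0.40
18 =18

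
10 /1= 10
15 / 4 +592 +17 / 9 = 21515 / 36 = 597.64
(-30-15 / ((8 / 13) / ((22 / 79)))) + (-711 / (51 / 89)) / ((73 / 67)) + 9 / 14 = -3225288645 / 2745092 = -1174.93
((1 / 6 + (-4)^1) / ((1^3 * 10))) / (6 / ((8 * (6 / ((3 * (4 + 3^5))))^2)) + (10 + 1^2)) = -92 / 2748045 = -0.00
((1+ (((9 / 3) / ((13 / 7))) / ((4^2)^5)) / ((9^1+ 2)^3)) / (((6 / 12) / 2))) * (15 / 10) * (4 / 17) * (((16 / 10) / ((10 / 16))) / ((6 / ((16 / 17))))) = 18143510549 / 32003628800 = 0.57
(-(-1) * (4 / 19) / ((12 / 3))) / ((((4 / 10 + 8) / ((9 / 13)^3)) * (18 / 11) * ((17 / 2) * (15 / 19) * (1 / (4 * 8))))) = 1584 / 261443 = 0.01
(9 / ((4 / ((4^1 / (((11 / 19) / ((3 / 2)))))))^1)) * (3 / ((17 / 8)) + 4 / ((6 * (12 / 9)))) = 33345 / 748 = 44.58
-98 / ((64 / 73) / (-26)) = 46501 / 16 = 2906.31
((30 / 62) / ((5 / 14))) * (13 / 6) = 91 / 31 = 2.94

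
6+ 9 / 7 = 51 / 7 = 7.29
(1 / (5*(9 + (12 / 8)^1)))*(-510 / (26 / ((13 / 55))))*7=-34 / 55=-0.62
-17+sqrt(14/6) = -17+sqrt(21)/3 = -15.47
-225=-225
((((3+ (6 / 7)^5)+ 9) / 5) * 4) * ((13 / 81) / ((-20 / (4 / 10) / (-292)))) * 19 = 2014279072 / 11344725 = 177.55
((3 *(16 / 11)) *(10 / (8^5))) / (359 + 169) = 5 / 1982464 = 0.00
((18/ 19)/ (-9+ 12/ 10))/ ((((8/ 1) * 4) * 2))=-15/ 7904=-0.00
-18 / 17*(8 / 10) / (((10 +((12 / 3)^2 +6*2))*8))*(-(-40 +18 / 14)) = -2439 / 22610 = -0.11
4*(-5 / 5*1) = -4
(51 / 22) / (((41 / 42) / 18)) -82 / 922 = 8868667 / 207911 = 42.66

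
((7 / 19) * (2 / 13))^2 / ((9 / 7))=1372 / 549081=0.00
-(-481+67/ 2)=895/ 2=447.50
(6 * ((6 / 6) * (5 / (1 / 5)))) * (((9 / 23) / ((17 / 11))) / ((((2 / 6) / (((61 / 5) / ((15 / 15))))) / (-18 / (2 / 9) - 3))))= -45654840 / 391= -116764.30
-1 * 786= -786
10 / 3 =3.33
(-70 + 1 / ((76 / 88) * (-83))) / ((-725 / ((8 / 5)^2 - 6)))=-9495432 / 28583125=-0.33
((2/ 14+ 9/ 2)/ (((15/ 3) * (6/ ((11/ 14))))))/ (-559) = -11/ 50568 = -0.00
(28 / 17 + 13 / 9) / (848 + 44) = 0.00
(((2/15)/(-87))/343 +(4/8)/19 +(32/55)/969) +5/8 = 436540997/669632040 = 0.65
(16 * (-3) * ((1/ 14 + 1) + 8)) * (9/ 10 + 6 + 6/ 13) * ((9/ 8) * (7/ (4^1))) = -3281553/ 520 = -6310.68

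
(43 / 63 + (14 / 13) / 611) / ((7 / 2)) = 684862 / 3502863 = 0.20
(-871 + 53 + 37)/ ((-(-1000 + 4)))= -781/ 996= -0.78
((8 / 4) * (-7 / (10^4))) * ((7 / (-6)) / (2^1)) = 0.00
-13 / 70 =-0.19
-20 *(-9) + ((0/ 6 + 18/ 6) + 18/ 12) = 369/ 2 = 184.50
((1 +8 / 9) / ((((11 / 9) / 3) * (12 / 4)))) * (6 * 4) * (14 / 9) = 1904 / 33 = 57.70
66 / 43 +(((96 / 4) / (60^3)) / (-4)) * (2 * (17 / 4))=4751269 / 3096000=1.53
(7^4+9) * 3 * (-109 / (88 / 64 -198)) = 6304560 / 1573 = 4007.98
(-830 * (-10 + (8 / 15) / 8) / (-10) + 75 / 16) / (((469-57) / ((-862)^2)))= -36547919467 / 24720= -1478475.71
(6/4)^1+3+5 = 19/2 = 9.50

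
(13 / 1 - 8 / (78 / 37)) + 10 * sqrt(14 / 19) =10 * sqrt(266) / 19 + 359 / 39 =17.79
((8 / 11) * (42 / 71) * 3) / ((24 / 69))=2898 / 781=3.71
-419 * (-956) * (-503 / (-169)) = 201483692 / 169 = 1192211.20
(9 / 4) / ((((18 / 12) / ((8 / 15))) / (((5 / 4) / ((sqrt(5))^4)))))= 1 / 25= 0.04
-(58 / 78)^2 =-841 / 1521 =-0.55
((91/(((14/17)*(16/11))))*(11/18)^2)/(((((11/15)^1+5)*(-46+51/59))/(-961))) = 83390337745/791486208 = 105.36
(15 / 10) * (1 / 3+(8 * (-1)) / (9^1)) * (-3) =5 / 2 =2.50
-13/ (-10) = 13/ 10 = 1.30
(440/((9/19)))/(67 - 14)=8360/477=17.53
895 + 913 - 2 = 1806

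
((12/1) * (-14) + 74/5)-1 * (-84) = -346/5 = -69.20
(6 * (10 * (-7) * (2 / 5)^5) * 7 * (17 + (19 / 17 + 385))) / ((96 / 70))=-18804632 / 2125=-8849.24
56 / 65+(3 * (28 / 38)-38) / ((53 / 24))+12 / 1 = -218948 / 65455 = -3.35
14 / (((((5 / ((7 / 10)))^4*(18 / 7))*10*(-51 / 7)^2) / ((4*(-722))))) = -2081093161 / 182882812500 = -0.01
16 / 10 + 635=3183 / 5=636.60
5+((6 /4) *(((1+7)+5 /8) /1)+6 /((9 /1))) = 893 /48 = 18.60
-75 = -75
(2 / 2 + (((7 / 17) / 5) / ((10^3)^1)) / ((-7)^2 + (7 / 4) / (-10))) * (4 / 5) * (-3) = -2371504 / 988125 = -2.40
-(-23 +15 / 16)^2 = -124609 / 256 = -486.75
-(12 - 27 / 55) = -633 / 55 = -11.51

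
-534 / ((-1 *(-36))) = -89 / 6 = -14.83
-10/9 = -1.11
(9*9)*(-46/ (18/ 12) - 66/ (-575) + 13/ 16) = -2408.89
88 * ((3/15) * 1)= 17.60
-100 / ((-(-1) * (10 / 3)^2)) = -9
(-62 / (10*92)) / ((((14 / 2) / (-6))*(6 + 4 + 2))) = 31 / 6440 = 0.00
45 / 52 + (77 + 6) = 83.87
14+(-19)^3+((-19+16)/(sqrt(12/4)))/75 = -6845 -sqrt(3)/75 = -6845.02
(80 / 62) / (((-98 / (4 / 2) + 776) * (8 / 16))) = 80 / 22537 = 0.00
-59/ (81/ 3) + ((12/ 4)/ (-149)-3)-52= -57.21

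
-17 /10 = -1.70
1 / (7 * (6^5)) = 1 / 54432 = 0.00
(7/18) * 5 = 35/18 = 1.94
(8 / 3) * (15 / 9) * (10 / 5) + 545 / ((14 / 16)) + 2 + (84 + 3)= 720.75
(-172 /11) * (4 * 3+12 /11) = -24768 /121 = -204.69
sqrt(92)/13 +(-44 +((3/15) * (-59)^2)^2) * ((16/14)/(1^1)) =2 * sqrt(23)/13 +96930088/175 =553886.95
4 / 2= 2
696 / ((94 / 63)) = 21924 / 47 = 466.47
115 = 115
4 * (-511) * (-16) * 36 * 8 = 9418752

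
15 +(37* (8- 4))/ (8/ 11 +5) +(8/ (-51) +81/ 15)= 246782/ 5355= 46.08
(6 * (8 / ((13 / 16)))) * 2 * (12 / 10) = 141.78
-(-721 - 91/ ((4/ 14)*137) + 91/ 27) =5326223/ 7398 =719.95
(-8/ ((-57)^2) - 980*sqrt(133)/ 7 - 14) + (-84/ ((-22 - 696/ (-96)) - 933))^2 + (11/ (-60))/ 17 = -140*sqrt(133) - 13079240293009/ 933871831380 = -1628.56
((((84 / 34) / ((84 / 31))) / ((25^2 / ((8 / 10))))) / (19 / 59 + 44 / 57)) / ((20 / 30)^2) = 938277 / 390893750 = 0.00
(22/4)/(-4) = -11/8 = -1.38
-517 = -517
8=8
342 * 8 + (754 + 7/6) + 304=22771/6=3795.17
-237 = -237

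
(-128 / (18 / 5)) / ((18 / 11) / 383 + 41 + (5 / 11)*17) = -674080 / 923877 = -0.73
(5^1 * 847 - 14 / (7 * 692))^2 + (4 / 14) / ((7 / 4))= 105209393766297 / 5866084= 17935200.68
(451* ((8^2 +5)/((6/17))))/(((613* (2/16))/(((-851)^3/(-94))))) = 217356171176782/28811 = 7544207808.71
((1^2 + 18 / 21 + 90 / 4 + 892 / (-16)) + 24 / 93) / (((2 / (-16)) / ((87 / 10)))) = 470235 / 217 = 2166.98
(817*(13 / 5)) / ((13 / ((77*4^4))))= 16104704 / 5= 3220940.80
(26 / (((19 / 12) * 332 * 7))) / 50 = 0.00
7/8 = 0.88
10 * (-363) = -3630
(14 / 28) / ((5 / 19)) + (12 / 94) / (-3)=1.86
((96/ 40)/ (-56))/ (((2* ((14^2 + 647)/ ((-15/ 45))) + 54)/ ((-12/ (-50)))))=1/ 486500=0.00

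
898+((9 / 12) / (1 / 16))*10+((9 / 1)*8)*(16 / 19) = 20494 / 19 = 1078.63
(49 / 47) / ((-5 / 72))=-3528 / 235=-15.01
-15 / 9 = -5 / 3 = -1.67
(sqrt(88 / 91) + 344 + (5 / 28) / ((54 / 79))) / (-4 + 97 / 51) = -8848891 / 53928 - 102 * sqrt(2002) / 9737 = -164.56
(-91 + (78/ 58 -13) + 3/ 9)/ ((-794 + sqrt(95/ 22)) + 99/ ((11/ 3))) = 8902 *sqrt(2090)/ 1125976881 + 150212348/ 1125976881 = 0.13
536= 536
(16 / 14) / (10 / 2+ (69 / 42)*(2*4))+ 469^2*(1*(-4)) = -111740180 / 127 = -879843.94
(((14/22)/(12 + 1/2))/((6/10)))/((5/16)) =224/825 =0.27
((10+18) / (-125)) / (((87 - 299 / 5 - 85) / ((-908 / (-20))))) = 0.18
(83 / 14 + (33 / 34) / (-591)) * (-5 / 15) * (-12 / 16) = 138945 / 93772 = 1.48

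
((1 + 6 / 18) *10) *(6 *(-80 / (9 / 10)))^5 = -419430400000000000 / 729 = -575350342935528.12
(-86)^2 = 7396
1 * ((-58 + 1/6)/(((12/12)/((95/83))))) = -66.19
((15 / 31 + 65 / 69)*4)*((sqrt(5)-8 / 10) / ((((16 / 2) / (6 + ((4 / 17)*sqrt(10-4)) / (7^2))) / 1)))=610*(-4 + 5*sqrt(5))*(2*sqrt(6) + 2499) / 1781787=6.16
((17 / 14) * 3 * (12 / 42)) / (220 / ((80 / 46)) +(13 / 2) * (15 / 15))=51 / 6517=0.01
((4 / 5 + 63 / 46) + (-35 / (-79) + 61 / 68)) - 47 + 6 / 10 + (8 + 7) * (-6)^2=307104407 / 617780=497.11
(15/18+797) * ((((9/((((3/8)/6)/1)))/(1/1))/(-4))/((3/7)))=-67018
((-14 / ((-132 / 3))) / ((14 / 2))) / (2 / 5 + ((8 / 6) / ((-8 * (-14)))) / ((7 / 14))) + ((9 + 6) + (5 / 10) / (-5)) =146921 / 9790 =15.01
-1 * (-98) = 98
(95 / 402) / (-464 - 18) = -95 / 193764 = -0.00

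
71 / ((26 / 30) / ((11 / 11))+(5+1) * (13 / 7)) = 5.91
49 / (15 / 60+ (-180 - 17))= -196 / 787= -0.25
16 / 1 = 16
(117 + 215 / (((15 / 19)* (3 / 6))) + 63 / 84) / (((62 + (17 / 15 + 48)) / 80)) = 794900 / 1667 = 476.84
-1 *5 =-5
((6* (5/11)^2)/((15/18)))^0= 1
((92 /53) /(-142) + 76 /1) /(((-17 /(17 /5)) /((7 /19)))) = -2001594 /357485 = -5.60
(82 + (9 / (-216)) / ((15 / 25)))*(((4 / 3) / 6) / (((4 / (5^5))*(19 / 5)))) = 92171875 / 24624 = 3743.17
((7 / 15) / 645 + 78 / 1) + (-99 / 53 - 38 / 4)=68335267 / 1025550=66.63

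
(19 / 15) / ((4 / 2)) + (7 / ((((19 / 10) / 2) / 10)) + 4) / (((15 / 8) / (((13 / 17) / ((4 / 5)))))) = 40.24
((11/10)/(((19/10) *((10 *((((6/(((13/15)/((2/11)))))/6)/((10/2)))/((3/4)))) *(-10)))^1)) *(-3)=4719/15200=0.31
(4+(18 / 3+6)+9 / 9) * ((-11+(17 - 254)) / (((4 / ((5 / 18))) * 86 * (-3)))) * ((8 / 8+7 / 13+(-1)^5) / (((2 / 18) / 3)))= 18445 / 1118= 16.50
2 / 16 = 1 / 8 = 0.12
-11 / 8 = -1.38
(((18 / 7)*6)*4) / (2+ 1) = 144 / 7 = 20.57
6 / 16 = 3 / 8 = 0.38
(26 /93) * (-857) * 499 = -11118718 /93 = -119556.11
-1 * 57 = -57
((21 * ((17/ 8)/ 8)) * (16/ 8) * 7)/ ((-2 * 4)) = -2499/ 256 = -9.76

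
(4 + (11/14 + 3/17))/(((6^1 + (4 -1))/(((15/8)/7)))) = 5905/39984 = 0.15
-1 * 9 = -9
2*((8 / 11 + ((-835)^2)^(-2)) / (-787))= -7777963210022 / 4208364219310625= -0.00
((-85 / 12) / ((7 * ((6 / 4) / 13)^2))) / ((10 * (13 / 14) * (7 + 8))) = -221 / 405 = -0.55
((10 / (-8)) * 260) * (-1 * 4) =1300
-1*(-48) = 48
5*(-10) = -50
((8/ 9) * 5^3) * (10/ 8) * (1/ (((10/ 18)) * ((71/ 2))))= 500/ 71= 7.04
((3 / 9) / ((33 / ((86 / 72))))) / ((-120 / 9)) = -43 / 47520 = -0.00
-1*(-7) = 7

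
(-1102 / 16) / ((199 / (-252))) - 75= 4863 / 398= 12.22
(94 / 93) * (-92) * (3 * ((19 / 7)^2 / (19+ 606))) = -3121928 / 949375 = -3.29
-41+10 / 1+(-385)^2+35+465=148694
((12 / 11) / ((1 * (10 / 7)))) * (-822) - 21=-35679 / 55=-648.71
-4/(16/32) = -8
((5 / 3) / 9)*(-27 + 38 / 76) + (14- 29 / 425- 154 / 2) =-1560041 / 22950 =-67.98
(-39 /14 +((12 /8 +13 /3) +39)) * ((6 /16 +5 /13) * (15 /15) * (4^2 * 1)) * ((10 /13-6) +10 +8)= 23159324 /3549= 6525.59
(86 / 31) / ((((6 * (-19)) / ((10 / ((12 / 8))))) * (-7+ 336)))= -860 / 1744029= -0.00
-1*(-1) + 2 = 3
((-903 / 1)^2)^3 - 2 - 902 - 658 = 542158788145461367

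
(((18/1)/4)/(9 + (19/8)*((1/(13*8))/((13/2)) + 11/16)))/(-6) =-5408/76695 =-0.07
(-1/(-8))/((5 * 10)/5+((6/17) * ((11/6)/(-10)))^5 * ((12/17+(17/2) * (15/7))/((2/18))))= 4224074575000/337919439086123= 0.01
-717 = -717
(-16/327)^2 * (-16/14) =-2048/748503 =-0.00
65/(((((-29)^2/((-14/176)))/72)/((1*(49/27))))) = -22295/27753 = -0.80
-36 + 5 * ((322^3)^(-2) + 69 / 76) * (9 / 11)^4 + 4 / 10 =-52038635792740227792373 / 1550349366361518726080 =-33.57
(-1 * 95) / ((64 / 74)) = -3515 / 32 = -109.84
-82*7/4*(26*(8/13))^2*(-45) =1653120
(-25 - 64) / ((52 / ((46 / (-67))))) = 1.18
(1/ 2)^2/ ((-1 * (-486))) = 1/ 1944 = 0.00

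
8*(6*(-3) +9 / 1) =-72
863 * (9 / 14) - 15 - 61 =6703 / 14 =478.79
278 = 278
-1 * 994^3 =-982107784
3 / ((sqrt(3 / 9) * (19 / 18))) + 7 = 11.92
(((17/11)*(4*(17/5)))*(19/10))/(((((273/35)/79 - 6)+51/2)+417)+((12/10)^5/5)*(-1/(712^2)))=2147526668125/23478605105802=0.09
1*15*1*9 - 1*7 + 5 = 133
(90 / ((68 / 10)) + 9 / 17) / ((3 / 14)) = 1092 / 17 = 64.24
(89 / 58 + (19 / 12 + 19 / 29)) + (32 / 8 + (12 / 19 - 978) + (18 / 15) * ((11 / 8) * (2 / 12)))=-969.32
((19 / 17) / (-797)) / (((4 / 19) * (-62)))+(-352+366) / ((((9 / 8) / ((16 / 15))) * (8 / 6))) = 1505364341 / 151206840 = 9.96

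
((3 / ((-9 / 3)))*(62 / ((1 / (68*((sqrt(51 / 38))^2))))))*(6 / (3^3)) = -71672 / 57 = -1257.40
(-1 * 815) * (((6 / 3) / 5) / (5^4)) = -326 / 625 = -0.52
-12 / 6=-2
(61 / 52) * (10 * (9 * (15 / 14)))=41175 / 364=113.12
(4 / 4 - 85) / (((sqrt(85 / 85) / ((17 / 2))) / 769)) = -549066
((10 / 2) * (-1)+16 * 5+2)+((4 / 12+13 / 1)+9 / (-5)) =1328 / 15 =88.53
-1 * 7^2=-49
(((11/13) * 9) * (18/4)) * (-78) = -2673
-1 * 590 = -590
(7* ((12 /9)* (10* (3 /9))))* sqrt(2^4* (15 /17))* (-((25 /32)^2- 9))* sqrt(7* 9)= 300685* sqrt(1785) /1632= 7784.14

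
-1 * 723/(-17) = 723/17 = 42.53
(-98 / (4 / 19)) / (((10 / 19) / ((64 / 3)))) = -18868.27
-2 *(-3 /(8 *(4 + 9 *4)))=3 /160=0.02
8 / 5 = 1.60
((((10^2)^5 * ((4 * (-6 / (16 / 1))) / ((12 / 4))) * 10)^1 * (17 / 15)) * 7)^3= -1685159000000000000000000000000000000 / 27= -62413296296296296296296300000000000.00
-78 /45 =-26 /15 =-1.73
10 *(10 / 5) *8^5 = 655360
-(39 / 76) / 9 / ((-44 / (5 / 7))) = 65 / 70224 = 0.00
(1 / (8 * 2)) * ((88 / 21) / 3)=11 / 126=0.09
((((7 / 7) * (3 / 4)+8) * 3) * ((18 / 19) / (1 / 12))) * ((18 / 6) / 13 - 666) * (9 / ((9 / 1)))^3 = -49073850 / 247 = -198679.55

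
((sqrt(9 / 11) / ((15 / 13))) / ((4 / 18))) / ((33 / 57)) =2223*sqrt(11) / 1210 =6.09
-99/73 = -1.36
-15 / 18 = -5 / 6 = -0.83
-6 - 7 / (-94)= -557 / 94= -5.93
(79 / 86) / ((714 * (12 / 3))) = 79 / 245616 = 0.00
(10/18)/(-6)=-5/54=-0.09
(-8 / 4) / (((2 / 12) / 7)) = -84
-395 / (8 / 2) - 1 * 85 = -735 / 4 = -183.75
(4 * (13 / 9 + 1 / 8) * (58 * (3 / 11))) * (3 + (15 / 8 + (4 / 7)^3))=45514253 / 90552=502.63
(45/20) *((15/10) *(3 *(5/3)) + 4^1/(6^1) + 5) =237/8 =29.62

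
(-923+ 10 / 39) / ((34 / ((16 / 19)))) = -287896 / 12597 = -22.85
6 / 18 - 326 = -977 / 3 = -325.67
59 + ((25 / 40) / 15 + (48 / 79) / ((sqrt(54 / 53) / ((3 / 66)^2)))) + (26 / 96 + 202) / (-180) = 2 * sqrt(318) / 28677 + 500411 / 8640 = 57.92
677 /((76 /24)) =4062 /19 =213.79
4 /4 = 1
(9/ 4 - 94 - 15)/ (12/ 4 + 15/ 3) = -427/ 32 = -13.34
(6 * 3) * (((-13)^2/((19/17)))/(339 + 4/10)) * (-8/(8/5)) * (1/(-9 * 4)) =71825/64486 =1.11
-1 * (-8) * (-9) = -72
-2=-2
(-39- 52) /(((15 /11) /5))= -1001 /3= -333.67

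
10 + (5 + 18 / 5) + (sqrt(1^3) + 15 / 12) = 417 / 20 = 20.85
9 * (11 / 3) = 33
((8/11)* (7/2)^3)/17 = 343/187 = 1.83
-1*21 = -21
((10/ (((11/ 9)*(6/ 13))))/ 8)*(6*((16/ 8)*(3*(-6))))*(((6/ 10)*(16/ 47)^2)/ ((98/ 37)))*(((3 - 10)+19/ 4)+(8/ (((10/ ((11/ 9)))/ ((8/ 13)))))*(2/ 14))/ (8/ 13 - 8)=-153450063/ 41672785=-3.68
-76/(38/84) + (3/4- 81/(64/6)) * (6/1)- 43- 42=-4705/16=-294.06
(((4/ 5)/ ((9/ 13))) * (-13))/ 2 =-338/ 45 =-7.51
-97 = -97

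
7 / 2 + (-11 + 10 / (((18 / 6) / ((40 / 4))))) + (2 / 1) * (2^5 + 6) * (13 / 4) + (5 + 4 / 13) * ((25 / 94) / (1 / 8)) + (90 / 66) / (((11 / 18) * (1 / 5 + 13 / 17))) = 5209479677 / 18187026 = 286.44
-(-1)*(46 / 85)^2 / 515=2116 / 3720875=0.00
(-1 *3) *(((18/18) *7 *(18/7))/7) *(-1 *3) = 162/7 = 23.14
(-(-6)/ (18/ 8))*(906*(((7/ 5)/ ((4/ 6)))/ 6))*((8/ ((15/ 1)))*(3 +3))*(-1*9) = -608832/ 25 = -24353.28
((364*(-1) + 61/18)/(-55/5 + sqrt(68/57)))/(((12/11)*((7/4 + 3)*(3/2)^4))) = 1142416*sqrt(969)/283765437 + 6283288/4978341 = 1.39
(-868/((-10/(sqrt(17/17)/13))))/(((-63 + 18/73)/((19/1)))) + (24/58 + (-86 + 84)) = -3.61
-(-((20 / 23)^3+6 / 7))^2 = -16641516004 / 7253758561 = -2.29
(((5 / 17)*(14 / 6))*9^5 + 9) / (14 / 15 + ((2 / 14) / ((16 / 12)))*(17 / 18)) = 578808720 / 14773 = 39180.17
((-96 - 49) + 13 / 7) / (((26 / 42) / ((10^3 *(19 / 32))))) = -3569625 / 26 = -137293.27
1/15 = 0.07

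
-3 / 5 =-0.60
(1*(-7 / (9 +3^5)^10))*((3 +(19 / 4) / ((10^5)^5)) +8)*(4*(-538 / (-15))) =-487078189300411522633744877 / 45536784203714317516800000000000000000000000000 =-0.00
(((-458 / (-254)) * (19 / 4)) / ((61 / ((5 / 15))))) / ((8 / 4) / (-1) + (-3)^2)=0.01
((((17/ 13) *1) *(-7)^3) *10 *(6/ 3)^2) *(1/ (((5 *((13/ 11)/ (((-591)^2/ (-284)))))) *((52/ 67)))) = 1501016585607/ 311974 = 4811351.54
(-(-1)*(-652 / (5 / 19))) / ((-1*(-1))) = -12388 / 5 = -2477.60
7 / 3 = 2.33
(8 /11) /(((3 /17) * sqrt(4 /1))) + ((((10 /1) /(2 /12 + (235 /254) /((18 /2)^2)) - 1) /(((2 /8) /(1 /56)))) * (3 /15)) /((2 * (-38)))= 47100719 /22973280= 2.05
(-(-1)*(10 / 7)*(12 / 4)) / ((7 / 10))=6.12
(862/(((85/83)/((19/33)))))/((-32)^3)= -679687/45957120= -0.01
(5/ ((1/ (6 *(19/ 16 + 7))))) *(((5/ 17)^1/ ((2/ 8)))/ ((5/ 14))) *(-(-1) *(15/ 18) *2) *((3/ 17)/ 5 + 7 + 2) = 3521280/ 289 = 12184.36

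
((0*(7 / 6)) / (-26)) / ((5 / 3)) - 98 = -98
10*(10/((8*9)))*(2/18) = 25/162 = 0.15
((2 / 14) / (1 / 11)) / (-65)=-11 / 455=-0.02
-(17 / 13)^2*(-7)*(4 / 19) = 8092 / 3211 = 2.52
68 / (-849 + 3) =-34 / 423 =-0.08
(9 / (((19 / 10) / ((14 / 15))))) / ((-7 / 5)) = -60 / 19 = -3.16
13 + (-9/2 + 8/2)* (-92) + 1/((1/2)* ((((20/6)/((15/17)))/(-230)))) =-1067/17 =-62.76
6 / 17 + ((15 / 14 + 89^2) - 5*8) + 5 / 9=16885343 / 2142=7882.98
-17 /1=-17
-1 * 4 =-4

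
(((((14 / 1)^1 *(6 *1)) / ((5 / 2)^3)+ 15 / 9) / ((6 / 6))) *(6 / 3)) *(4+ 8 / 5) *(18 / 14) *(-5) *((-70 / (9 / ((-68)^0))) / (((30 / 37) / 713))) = 3901644376 / 1125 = 3468128.33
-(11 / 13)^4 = -14641 / 28561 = -0.51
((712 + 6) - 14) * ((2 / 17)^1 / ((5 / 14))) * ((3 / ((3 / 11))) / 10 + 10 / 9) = 1961344 / 3825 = 512.77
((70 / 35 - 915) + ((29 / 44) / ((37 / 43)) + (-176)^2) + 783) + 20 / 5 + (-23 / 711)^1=35709970973 / 1157508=30850.73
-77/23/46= -77/1058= -0.07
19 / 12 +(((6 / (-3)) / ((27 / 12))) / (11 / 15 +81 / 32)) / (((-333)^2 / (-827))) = 3305732437 / 2085156756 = 1.59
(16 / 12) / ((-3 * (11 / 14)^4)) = -1.17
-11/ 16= -0.69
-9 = -9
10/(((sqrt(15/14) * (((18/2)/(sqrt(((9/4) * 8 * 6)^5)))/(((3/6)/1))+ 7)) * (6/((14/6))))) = -3024 * sqrt(70)/2222131967+ 82301184 * sqrt(210)/2222131967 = 0.54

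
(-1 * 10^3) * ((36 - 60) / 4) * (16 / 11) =8727.27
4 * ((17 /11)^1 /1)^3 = 19652 /1331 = 14.76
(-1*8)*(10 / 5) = -16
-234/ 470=-117/ 235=-0.50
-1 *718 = -718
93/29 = 3.21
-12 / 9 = -4 / 3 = -1.33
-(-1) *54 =54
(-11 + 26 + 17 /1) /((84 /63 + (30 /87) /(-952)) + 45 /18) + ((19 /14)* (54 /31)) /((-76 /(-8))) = 296136402 /34444627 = 8.60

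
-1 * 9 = -9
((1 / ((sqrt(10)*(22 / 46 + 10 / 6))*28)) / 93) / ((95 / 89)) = 2047*sqrt(10) / 122040800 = 0.00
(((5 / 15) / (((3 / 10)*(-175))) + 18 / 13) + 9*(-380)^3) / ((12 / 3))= -505576888589 / 4095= -123461999.66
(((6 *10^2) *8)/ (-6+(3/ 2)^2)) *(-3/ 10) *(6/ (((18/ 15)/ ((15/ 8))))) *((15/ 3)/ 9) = 2000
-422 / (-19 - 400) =422 / 419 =1.01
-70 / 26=-35 / 13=-2.69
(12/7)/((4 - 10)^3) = -1/126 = -0.01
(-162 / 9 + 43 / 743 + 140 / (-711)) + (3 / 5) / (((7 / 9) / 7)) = -33648434 / 2641365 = -12.74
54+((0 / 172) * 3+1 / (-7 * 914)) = 345491 / 6398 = 54.00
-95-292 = -387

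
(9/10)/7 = 9/70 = 0.13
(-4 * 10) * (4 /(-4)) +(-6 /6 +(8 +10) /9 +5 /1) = 46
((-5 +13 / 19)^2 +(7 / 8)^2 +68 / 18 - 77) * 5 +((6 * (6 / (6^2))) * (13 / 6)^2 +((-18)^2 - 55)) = 4.54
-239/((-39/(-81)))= -6453/13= -496.38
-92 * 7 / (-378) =46 / 27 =1.70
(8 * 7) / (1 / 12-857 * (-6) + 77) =96 / 8947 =0.01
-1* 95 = -95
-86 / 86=-1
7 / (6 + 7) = 7 / 13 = 0.54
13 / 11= 1.18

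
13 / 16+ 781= 12509 / 16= 781.81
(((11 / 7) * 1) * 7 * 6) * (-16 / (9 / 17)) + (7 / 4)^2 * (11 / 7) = -95513 / 48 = -1989.85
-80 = -80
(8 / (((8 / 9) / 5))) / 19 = 45 / 19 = 2.37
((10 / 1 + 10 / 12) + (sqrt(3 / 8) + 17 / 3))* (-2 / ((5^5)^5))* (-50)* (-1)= -66 / 11920928955078125- sqrt(6) / 11920928955078125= -0.00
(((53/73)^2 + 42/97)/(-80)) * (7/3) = -3474037/124059120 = -0.03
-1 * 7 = -7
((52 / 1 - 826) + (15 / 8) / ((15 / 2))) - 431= -4819 / 4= -1204.75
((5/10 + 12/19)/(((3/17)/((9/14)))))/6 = 731/1064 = 0.69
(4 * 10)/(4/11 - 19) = -88/41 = -2.15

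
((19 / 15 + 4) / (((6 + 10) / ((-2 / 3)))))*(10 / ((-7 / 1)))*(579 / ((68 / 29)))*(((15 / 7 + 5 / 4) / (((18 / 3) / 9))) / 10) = 8401097 / 213248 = 39.40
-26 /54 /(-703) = 13 /18981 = 0.00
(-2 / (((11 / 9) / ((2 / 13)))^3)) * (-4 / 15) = 15552 / 14621035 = 0.00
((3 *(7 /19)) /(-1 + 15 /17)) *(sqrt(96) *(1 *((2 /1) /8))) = -357 *sqrt(6) /38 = -23.01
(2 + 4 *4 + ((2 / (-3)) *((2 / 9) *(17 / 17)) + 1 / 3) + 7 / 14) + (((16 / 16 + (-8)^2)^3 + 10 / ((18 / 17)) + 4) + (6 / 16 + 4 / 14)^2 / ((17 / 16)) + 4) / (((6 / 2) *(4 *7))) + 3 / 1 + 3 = 922019081 / 279888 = 3294.24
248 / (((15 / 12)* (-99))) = -992 / 495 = -2.00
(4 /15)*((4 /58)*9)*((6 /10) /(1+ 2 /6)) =54 /725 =0.07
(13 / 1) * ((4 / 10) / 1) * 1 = 26 / 5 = 5.20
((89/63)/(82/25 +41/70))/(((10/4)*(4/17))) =7565/12177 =0.62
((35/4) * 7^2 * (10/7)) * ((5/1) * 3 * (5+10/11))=1194375/22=54289.77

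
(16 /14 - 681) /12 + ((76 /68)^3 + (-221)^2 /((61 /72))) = 1449861784513 /25174212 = 57593.13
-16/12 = -4/3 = -1.33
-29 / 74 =-0.39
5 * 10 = 50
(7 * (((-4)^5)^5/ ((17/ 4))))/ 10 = -15762598695796736/ 85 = -185442337597608.66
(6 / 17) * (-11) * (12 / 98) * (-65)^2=-1673100 / 833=-2008.52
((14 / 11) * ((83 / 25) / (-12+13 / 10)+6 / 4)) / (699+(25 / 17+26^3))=151487 / 1828469500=0.00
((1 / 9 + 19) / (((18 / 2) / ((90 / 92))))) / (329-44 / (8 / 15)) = 860 / 102051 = 0.01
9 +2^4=25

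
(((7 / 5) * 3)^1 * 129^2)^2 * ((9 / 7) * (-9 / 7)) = -201876780249 / 25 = -8075071209.96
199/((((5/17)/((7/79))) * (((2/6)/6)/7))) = 2983806/395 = 7553.94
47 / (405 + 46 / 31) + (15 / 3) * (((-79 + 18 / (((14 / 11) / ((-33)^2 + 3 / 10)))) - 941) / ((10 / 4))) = 12689346202 / 441035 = 28771.74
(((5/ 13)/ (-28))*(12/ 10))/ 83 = -3/ 15106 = -0.00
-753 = -753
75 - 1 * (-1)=76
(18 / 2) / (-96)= -3 / 32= -0.09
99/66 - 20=-18.50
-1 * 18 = -18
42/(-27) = -1.56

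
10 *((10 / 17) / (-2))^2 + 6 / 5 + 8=14544 / 1445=10.07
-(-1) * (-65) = -65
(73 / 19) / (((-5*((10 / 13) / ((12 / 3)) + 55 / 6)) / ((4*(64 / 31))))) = -9984 / 14725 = -0.68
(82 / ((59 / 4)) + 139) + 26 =10063 / 59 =170.56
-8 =-8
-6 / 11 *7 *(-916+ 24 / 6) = 38304 / 11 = 3482.18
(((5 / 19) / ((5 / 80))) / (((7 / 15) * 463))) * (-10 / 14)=-6000 / 431053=-0.01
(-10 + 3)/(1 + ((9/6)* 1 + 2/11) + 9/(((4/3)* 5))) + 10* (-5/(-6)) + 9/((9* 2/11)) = 64381/5322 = 12.10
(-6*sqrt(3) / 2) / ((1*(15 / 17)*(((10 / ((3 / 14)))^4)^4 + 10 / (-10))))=-43046721*sqrt(3) / 6405745111204032752941176457927435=-0.00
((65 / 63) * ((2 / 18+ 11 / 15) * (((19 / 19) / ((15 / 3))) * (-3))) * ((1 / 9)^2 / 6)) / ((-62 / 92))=11362 / 7118685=0.00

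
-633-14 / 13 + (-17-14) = -8646 / 13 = -665.08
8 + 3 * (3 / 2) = 25 / 2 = 12.50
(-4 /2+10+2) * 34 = 340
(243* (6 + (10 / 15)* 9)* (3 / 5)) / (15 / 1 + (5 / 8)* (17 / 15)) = 111.38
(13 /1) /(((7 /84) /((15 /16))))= 585 /4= 146.25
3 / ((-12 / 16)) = -4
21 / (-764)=-21 / 764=-0.03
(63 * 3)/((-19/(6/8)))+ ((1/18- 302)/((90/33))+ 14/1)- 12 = -59597/513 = -116.17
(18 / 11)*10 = 16.36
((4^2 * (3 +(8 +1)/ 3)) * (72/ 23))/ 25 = 6912/ 575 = 12.02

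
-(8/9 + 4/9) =-4/3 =-1.33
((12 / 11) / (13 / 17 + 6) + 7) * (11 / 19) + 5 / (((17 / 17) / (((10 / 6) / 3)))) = 136156 / 19665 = 6.92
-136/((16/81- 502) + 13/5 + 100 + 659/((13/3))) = 179010/325279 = 0.55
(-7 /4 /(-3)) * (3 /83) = 7 /332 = 0.02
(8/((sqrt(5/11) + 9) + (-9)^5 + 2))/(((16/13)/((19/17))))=-80203123/651785777943-247 * sqrt(55)/1303571555886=-0.00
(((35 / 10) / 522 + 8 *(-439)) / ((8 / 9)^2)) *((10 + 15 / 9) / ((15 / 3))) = -76996941 / 7424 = -10371.36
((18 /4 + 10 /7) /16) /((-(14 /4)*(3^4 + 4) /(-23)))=1909 /66640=0.03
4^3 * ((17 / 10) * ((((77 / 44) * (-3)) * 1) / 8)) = -357 / 5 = -71.40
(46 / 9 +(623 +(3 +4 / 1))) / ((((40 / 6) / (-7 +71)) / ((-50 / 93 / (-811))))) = 914560 / 226269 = 4.04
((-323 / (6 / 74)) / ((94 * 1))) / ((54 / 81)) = -11951 / 188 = -63.57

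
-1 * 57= -57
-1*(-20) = 20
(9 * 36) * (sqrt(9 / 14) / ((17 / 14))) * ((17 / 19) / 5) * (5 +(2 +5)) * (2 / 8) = 2916 * sqrt(14) / 95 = 114.85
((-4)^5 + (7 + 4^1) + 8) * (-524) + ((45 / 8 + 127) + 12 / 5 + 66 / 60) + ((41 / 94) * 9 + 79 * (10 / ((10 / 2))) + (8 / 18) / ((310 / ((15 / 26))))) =239528515459 / 454584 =526918.05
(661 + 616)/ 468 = 1277/ 468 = 2.73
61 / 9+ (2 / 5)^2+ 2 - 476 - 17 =-108914 / 225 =-484.06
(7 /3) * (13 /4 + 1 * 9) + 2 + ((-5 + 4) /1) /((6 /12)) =343 /12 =28.58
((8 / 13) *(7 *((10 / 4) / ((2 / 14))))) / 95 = 196 / 247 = 0.79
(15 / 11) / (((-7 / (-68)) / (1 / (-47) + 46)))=2204220 / 3619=609.07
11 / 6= 1.83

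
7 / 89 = 0.08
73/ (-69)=-73/ 69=-1.06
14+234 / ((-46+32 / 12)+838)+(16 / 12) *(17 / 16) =56183 / 3576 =15.71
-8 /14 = -4 /7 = -0.57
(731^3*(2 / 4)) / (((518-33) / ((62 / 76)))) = 12109154621 / 36860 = 328517.49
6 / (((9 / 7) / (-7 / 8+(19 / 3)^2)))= 19775 / 108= 183.10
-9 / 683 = -0.01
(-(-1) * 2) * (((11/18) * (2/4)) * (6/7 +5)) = 451/126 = 3.58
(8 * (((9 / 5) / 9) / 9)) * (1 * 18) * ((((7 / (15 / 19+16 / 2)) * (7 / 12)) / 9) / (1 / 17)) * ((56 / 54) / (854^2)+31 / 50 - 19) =-2922587416042 / 56625712875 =-51.61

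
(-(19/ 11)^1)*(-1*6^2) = 684/ 11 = 62.18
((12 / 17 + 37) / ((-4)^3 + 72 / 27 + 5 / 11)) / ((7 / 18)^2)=-6853572 / 1673497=-4.10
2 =2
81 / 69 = 27 / 23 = 1.17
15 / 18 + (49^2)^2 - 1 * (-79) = 34589285 / 6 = 5764880.83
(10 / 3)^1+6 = 28 / 3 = 9.33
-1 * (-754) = 754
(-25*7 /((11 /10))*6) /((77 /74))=-111000 /121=-917.36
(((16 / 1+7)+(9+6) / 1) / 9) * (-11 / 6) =-7.74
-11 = -11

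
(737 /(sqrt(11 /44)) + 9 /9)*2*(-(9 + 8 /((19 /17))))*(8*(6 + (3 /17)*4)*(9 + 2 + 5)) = -40914070.59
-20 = -20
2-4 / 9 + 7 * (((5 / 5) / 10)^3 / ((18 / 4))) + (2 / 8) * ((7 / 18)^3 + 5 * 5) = 22808411 / 2916000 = 7.82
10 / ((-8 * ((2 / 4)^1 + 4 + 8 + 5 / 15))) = -15 / 154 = -0.10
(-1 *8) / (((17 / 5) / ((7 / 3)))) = -280 / 51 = -5.49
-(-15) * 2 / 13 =30 / 13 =2.31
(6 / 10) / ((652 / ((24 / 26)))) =9 / 10595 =0.00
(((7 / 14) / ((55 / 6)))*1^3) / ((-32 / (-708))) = 531 / 440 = 1.21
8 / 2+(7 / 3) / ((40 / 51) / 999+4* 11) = 9086065 / 2241796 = 4.05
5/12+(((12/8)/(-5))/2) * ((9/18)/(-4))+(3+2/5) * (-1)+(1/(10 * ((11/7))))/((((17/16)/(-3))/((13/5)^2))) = -9378157/2244000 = -4.18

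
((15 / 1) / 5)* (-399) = -1197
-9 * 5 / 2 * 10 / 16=-225 / 16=-14.06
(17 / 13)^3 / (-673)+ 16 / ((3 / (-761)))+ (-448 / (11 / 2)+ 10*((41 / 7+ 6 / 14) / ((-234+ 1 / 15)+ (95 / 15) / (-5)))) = -69293838454364 / 16736058339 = -4140.39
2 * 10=20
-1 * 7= -7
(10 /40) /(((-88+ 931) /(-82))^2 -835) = -1681 /4903891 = -0.00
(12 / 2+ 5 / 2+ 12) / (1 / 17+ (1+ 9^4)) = 697 / 223110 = 0.00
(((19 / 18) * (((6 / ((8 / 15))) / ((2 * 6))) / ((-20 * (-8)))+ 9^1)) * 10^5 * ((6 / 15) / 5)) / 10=730075 / 96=7604.95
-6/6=-1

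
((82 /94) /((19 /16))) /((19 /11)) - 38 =-637530 /16967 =-37.57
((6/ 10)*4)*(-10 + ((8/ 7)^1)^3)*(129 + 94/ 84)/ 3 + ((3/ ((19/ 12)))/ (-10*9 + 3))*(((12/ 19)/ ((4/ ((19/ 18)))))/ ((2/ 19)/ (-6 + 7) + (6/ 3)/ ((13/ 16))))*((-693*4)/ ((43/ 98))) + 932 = 157644556136/ 2847338697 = 55.37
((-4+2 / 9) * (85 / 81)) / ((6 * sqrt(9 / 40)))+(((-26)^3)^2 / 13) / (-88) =-2970344 / 11- 2890 * sqrt(10) / 6561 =-270032.67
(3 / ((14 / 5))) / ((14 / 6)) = 45 / 98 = 0.46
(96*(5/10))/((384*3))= 1/24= 0.04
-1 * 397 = -397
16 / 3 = 5.33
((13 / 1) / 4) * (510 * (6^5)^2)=100222686720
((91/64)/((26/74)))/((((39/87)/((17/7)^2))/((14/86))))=310097/35776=8.67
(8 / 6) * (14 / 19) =56 / 57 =0.98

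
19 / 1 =19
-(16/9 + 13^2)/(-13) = 1537/117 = 13.14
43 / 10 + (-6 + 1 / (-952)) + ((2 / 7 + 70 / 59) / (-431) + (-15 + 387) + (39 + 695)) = 133666184187 / 121042040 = 1104.30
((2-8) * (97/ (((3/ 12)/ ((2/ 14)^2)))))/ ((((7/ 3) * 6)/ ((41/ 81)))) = -15908/ 9261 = -1.72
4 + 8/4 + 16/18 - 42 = -316/9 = -35.11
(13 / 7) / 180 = 13 / 1260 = 0.01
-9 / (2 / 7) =-63 / 2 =-31.50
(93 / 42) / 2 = 31 / 28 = 1.11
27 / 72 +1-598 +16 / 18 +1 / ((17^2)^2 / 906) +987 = 391.27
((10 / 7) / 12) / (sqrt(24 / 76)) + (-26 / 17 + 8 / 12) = -44 / 51 + 5 * sqrt(114) / 252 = -0.65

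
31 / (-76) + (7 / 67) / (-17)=-35841 / 86564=-0.41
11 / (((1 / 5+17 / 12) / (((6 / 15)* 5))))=1320 / 97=13.61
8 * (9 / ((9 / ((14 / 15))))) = 112 / 15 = 7.47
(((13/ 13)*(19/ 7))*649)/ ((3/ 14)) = 24662/ 3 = 8220.67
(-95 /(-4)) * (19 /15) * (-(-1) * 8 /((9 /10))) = 7220 /27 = 267.41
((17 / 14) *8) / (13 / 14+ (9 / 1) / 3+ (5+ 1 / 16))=1088 / 1007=1.08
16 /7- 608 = -4240 /7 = -605.71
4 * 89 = 356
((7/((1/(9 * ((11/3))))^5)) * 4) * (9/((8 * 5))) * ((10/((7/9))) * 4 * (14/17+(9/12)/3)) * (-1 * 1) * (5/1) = -1157037894045/17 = -68061052590.88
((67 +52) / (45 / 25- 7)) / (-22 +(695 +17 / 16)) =-952 / 28041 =-0.03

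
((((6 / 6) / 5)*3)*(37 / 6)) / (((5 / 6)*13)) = 111 / 325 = 0.34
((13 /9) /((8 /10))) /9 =0.20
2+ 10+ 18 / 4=33 / 2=16.50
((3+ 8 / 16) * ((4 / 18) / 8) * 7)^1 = 49 / 72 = 0.68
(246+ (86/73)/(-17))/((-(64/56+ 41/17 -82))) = 427280/136291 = 3.14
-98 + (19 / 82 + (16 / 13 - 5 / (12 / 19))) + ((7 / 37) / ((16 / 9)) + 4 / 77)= -7601999063 / 72888816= -104.30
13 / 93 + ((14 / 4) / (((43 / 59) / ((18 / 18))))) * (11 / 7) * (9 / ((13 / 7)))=3817025 / 103974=36.71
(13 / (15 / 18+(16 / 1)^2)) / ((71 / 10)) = 780 / 109411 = 0.01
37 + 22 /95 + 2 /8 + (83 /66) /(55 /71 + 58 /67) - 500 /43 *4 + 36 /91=-7.87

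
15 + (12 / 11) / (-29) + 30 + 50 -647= -176100 / 319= -552.04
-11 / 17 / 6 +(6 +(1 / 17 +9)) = 1525 / 102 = 14.95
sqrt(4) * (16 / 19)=1.68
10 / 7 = 1.43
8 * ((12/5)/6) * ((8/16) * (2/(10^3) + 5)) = 5002/625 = 8.00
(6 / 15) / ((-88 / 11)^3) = -1 / 1280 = -0.00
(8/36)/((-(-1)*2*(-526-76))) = -1/5418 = -0.00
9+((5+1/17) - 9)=86/17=5.06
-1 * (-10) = 10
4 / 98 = 2 / 49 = 0.04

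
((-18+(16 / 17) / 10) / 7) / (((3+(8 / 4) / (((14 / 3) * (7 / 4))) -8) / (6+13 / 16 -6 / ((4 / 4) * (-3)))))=751107 / 158440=4.74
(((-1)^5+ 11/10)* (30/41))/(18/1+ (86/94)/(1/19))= 141/68183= 0.00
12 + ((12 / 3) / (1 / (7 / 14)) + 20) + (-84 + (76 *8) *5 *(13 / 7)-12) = 39086 / 7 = 5583.71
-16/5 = -3.20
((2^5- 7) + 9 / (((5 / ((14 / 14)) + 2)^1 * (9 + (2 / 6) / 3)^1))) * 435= 6277485 / 574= 10936.39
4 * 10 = 40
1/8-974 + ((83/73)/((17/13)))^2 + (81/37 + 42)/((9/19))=-1203249432833/1367591928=-879.83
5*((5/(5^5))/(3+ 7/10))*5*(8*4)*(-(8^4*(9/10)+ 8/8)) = -1179968/925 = -1275.64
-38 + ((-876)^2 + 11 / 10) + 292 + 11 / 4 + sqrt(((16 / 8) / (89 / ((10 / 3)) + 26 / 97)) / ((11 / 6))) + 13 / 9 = 2* sqrt(837349590) / 287749 + 138174353 / 180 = 767635.50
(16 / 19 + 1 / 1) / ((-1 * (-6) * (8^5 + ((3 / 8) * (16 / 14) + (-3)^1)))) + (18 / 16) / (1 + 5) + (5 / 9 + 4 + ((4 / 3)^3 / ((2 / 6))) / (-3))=2233382345 / 941285232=2.37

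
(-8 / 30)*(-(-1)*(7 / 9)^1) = -28 / 135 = -0.21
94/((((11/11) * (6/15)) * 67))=3.51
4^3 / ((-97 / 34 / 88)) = -1974.10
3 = 3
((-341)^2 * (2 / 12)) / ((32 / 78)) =1511653 / 32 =47239.16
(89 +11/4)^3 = 49430863/64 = 772357.23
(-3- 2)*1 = -5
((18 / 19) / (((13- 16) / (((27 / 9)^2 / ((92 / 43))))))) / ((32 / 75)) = -3.11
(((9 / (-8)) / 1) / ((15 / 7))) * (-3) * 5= 63 / 8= 7.88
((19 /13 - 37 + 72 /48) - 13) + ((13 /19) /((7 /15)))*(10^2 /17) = -2258203 /58786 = -38.41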